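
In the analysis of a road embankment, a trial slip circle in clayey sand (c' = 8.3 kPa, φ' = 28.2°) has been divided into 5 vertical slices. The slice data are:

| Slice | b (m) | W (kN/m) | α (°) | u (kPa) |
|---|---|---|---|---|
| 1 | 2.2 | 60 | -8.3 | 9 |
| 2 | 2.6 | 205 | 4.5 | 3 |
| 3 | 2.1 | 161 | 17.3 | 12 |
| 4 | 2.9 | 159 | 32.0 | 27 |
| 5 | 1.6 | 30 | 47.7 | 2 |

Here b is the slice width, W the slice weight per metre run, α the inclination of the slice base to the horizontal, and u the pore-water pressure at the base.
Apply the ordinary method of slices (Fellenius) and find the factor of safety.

Ordinary method of slices: FS = Σ[c'·Δl_i + (W_i cosα_i − u_i·Δl_i)·tanφ'] / Σ W_i sinα_i, with Δl_i = b_i / cosα_i.
Slice 1: Δl = 2.2/cos(-8.3°) = 2.223 m; N'_1 = 60·cos(-8.3°) − 9·2.223 = 39.4; c'Δl = 18.45; W sinα = -8.7
Slice 2: Δl = 2.6/cos4.5° = 2.608 m; N'_2 = 205·cos4.5° − 3·2.608 = 196.5; c'Δl = 21.65; W sinα = 16.1
Slice 3: Δl = 2.1/cos17.3° = 2.200 m; N'_3 = 161·cos17.3° − 12·2.200 = 127.3; c'Δl = 18.26; W sinα = 47.9
Slice 4: Δl = 2.9/cos32.0° = 3.420 m; N'_4 = 159·cos32.0° − 27·3.420 = 42.5; c'Δl = 28.38; W sinα = 84.3
Slice 5: Δl = 1.6/cos47.7° = 2.377 m; N'_5 = 30·cos47.7° − 2·2.377 = 15.4; c'Δl = 19.73; W sinα = 22.2
Σc'Δl = 106.5 kN/m; ΣN' = 421.2 kN/m; ΣW sinα = 161.7 kN/m
Resisting = 106.5 + 421.2·tan28.2° = 106.5 + 225.8 = 332.3 kN/m
FS = 332.3 / 161.7 = 2.054

FS = 2.05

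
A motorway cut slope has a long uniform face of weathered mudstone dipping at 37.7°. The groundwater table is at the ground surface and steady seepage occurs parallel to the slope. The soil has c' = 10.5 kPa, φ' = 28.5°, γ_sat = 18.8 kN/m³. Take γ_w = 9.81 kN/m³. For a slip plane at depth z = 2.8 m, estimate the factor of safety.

FS = 0.75

With seepage parallel to the slope and the water table at the surface, the effective normal stress on the slip plane uses the buoyant unit weight γ' = γ_sat − γ_w while the driving shear stress uses γ_sat:
FS = [c' + γ' z cos²β tanφ'] / [γ_sat z sinβ cosβ]
γ' = 18.8 − 9.81 = 8.99 kN/m³
Numerator = 10.5 + 8.99·2.8·cos²37.7°·tan28.5° = 10.5 + 8.99·2.8·0.6260·0.5430 = 19.056 kPa
Denominator = 18.8·2.8·sin37.7°·cos37.7° = 18.8·2.8·0.6115·0.7912 = 25.470 kPa
FS = 19.056 / 25.470 = 0.748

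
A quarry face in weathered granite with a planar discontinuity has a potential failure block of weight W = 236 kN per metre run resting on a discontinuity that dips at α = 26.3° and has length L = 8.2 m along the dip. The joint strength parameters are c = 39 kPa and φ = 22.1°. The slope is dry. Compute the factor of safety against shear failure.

FS = 3.88

Resolving the block weight along and normal to the plane and applying the Mohr–Coulomb strength on the joint:
N' = W cosα = 236·cos26.3° = 211.6 kN/m
Driving force T = W sinα = 236·sin26.3° = 104.6 kN/m
Resisting force R = c·L + N'·tanφ = 39·8.2 + 211.6·tan22.1° = 319.8 + 85.9 = 405.7 kN/m
FS = R / T = 405.7 / 104.6 = 3.880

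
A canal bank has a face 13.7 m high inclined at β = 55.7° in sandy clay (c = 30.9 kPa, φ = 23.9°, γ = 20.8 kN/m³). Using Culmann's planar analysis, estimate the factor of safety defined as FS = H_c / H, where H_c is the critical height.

FS = 2.18

H_c = (4c/γ) · sinβ cosφ / [1 − cos(β − φ)]
    = (4·30.9/20.8) · sin55.7°·cos23.9° / [1 − cos31.8°]
    = 5.942 · 0.7553 / 0.1501 = 29.90 m
FS = H_c / H = 29.90 / 13.7 = 2.182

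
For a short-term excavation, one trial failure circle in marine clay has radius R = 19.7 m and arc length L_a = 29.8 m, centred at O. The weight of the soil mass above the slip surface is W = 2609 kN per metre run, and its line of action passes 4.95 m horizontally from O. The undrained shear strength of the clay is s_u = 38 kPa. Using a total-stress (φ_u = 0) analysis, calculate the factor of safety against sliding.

Taking moments about the centre O, the resisting moment is provided by the undrained shear strength acting along the arc:
M_R = s_u·L_a·R = 38·29.80·19.7 = 22308.3 kN·m/m
M_D = W·d = 2609·4.95 = 12914.6 kN·m/m
FS = M_R / M_D = 22308.3 / 12914.6 = 1.727

FS = 1.73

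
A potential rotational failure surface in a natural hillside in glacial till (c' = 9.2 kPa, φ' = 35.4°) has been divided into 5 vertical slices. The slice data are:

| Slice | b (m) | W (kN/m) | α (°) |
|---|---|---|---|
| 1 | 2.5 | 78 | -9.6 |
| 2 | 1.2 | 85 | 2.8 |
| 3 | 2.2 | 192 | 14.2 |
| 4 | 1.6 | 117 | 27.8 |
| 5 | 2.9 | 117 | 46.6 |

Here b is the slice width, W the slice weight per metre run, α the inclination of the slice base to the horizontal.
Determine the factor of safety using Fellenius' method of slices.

FS = 2.75

Ordinary method of slices: FS = Σ[c'·Δl_i + (W_i cosα_i)·tanφ'] / Σ W_i sinα_i, with Δl_i = b_i / cosα_i.
Slice 1: Δl = 2.5/cos(-9.6°) = 2.536 m; N'_1 = 78·cos(-9.6°) = 76.9; c'Δl = 23.33; W sinα = -13.0
Slice 2: Δl = 1.2/cos2.8° = 1.201 m; N'_2 = 85·cos2.8° = 84.9; c'Δl = 11.05; W sinα = 4.2
Slice 3: Δl = 2.2/cos14.2° = 2.269 m; N'_3 = 192·cos14.2° = 186.1; c'Δl = 20.88; W sinα = 47.1
Slice 4: Δl = 1.6/cos27.8° = 1.809 m; N'_4 = 117·cos27.8° = 103.5; c'Δl = 16.64; W sinα = 54.6
Slice 5: Δl = 2.9/cos46.6° = 4.221 m; N'_5 = 117·cos46.6° = 80.4; c'Δl = 38.83; W sinα = 85.0
Σc'Δl = 110.7 kN/m; ΣN' = 531.8 kN/m; ΣW sinα = 177.8 kN/m
Resisting = 110.7 + 531.8·tan35.4° = 110.7 + 377.9 = 488.7 kN/m
FS = 488.7 / 177.8 = 2.748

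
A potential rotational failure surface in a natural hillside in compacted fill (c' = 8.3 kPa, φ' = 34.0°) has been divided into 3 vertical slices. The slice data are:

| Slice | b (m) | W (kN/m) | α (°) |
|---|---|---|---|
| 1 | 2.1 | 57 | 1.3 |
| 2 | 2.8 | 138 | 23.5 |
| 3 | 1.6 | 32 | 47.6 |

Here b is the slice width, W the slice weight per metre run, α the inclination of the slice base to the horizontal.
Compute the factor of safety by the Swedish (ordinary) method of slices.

Ordinary method of slices: FS = Σ[c'·Δl_i + (W_i cosα_i)·tanφ'] / Σ W_i sinα_i, with Δl_i = b_i / cosα_i.
Slice 1: Δl = 2.1/cos1.3° = 2.101 m; N'_1 = 57·cos1.3° = 57.0; c'Δl = 17.43; W sinα = 1.3
Slice 2: Δl = 2.8/cos23.5° = 3.053 m; N'_2 = 138·cos23.5° = 126.6; c'Δl = 25.34; W sinα = 55.0
Slice 3: Δl = 1.6/cos47.6° = 2.373 m; N'_3 = 32·cos47.6° = 21.6; c'Δl = 19.69; W sinα = 23.6
Σc'Δl = 62.5 kN/m; ΣN' = 205.1 kN/m; ΣW sinα = 80.0 kN/m
Resisting = 62.5 + 205.1·tan34.0° = 62.5 + 138.4 = 200.8 kN/m
FS = 200.8 / 80.0 = 2.512

FS = 2.51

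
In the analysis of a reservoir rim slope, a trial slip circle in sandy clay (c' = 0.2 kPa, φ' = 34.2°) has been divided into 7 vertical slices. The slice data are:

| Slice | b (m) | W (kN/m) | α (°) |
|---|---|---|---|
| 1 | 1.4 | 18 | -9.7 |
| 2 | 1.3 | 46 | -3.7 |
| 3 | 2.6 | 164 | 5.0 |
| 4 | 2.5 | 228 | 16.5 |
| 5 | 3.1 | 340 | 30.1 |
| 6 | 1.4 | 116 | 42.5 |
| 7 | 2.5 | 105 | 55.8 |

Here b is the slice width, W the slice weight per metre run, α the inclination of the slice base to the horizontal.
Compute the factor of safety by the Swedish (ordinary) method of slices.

FS = 1.48

Ordinary method of slices: FS = Σ[c'·Δl_i + (W_i cosα_i)·tanφ'] / Σ W_i sinα_i, with Δl_i = b_i / cosα_i.
Slice 1: Δl = 1.4/cos(-9.7°) = 1.420 m; N'_1 = 18·cos(-9.7°) = 17.7; c'Δl = 0.28; W sinα = -3.0
Slice 2: Δl = 1.3/cos(-3.7°) = 1.303 m; N'_2 = 46·cos(-3.7°) = 45.9; c'Δl = 0.26; W sinα = -3.0
Slice 3: Δl = 2.6/cos5.0° = 2.610 m; N'_3 = 164·cos5.0° = 163.4; c'Δl = 0.52; W sinα = 14.3
Slice 4: Δl = 2.5/cos16.5° = 2.607 m; N'_4 = 228·cos16.5° = 218.6; c'Δl = 0.52; W sinα = 64.8
Slice 5: Δl = 3.1/cos30.1° = 3.583 m; N'_5 = 340·cos30.1° = 294.2; c'Δl = 0.72; W sinα = 170.5
Slice 6: Δl = 1.4/cos42.5° = 1.899 m; N'_6 = 116·cos42.5° = 85.5; c'Δl = 0.38; W sinα = 78.4
Slice 7: Δl = 2.5/cos55.8° = 4.448 m; N'_7 = 105·cos55.8° = 59.0; c'Δl = 0.89; W sinα = 86.8
Σc'Δl = 3.6 kN/m; ΣN' = 884.3 kN/m; ΣW sinα = 408.8 kN/m
Resisting = 3.6 + 884.3·tan34.2° = 3.6 + 601.0 = 604.6 kN/m
FS = 604.6 / 408.8 = 1.479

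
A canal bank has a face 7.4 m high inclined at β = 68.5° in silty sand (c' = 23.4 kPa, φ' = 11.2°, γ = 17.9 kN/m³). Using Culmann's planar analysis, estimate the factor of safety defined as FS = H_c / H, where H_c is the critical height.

FS = 1.40

H_c = (4c'/γ) · sinβ cosφ' / [1 − cos(β − φ')]
    = (4·23.4/17.9) · sin68.5°·cos11.2° / [1 − cos57.3°]
    = 5.229 · 0.9127 / 0.4598 = 10.38 m
FS = H_c / H = 10.38 / 7.4 = 1.403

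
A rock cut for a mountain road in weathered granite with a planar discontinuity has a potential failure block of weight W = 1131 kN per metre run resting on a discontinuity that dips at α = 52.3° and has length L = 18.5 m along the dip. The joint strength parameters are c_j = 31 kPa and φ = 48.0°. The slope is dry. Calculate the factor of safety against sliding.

Resolving the block weight along and normal to the plane and applying the Mohr–Coulomb strength on the joint:
N' = W cosα = 1131·cos52.3° = 691.6 kN/m
Driving force T = W sinα = 1131·sin52.3° = 894.9 kN/m
Resisting force R = c_j·L + N'·tanφ = 31·18.5 + 691.6·tan48.0° = 573.5 + 768.1 = 1341.6 kN/m
FS = R / T = 1341.6 / 894.9 = 1.499

FS = 1.50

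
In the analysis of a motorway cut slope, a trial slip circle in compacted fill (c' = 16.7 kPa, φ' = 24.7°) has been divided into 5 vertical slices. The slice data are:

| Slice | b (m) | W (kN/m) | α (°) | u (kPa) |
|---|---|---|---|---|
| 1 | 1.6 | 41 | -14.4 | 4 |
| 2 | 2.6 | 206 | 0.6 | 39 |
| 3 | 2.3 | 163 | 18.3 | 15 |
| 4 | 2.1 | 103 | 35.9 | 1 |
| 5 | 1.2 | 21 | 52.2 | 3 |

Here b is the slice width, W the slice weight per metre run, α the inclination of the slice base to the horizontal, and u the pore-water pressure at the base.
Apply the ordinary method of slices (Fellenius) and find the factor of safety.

Ordinary method of slices: FS = Σ[c'·Δl_i + (W_i cosα_i − u_i·Δl_i)·tanφ'] / Σ W_i sinα_i, with Δl_i = b_i / cosα_i.
Slice 1: Δl = 1.6/cos(-14.4°) = 1.652 m; N'_1 = 41·cos(-14.4°) − 4·1.652 = 33.1; c'Δl = 27.59; W sinα = -10.2
Slice 2: Δl = 2.6/cos0.6° = 2.600 m; N'_2 = 206·cos0.6° − 39·2.600 = 104.6; c'Δl = 43.42; W sinα = 2.2
Slice 3: Δl = 2.3/cos18.3° = 2.423 m; N'_3 = 163·cos18.3° − 15·2.423 = 118.4; c'Δl = 40.46; W sinα = 51.2
Slice 4: Δl = 2.1/cos35.9° = 2.592 m; N'_4 = 103·cos35.9° − 1·2.592 = 80.8; c'Δl = 43.29; W sinα = 60.4
Slice 5: Δl = 1.2/cos52.2° = 1.958 m; N'_5 = 21·cos52.2° − 3·1.958 = 7.0; c'Δl = 32.70; W sinα = 16.6
Σc'Δl = 187.5 kN/m; ΣN' = 343.9 kN/m; ΣW sinα = 120.1 kN/m
Resisting = 187.5 + 343.9·tan24.7° = 187.5 + 158.2 = 345.7 kN/m
FS = 345.7 / 120.1 = 2.877

FS = 2.88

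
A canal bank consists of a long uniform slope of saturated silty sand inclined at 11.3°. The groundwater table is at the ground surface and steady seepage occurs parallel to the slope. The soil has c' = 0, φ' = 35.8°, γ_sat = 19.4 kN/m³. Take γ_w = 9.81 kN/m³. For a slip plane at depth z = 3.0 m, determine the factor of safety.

With seepage parallel to the slope and the water table at the surface, the effective normal stress on the slip plane uses the buoyant unit weight γ' = γ_sat − γ_w while the driving shear stress uses γ_sat:
FS = [c' + γ' z cos²β tanφ'] / [γ_sat z sinβ cosβ]
(For c' = 0 this reduces to FS = (γ'/γ_sat)·tanφ'/tanβ.)
γ' = 19.4 − 9.81 = 9.59 kN/m³
Numerator = 0.0 + 9.59·3.0·cos²11.3°·tan35.8° = 0.0 + 9.59·3.0·0.9616·0.7212 = 19.953 kPa
Denominator = 19.4·3.0·sin11.3°·cos11.3° = 19.4·3.0·0.1959·0.9806 = 11.183 kPa
FS = 19.953 / 11.183 = 1.784

FS = 1.78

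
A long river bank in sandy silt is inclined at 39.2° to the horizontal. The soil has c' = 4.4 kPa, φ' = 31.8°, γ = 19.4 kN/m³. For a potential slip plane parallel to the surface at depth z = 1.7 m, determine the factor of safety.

For an infinite slope with a slip plane parallel to the surface (no pore pressure): FS = [c' + γz cos²β tanφ'] / [γz sinβ cosβ].
γz = 19.4·1.7 = 32.98 kN/m²
Numerator = 4.4 + 32.98·cos²39.2°·tan31.8° = 4.4 + 32.98·0.6005·0.6200 = 16.680 kPa
Denominator = 32.98·sin39.2°·cos39.2° = 32.98·0.6320·0.7749 = 16.153 kPa
FS = 16.680 / 16.153 = 1.033

FS = 1.03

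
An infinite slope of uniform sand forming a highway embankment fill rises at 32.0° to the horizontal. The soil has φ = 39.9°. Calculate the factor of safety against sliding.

FS = 1.34

For a dry cohesionless infinite slope the factor of safety is FS = tanφ / tanβ.
FS = tan39.9° / tan32.0° = 0.8361 / 0.6249 = 1.338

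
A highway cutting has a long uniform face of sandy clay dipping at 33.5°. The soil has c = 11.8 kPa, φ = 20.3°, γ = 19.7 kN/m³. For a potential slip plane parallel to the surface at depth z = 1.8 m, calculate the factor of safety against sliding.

For an infinite slope with a slip plane parallel to the surface (no pore pressure): FS = [c + γz cos²β tanφ] / [γz sinβ cosβ].
γz = 19.7·1.8 = 35.46 kN/m²
Numerator = 11.8 + 35.46·cos²33.5°·tan20.3° = 11.8 + 35.46·0.6954·0.3699 = 20.921 kPa
Denominator = 35.46·sin33.5°·cos33.5° = 35.46·0.5519·0.8339 = 16.321 kPa
FS = 20.921 / 16.321 = 1.282

FS = 1.28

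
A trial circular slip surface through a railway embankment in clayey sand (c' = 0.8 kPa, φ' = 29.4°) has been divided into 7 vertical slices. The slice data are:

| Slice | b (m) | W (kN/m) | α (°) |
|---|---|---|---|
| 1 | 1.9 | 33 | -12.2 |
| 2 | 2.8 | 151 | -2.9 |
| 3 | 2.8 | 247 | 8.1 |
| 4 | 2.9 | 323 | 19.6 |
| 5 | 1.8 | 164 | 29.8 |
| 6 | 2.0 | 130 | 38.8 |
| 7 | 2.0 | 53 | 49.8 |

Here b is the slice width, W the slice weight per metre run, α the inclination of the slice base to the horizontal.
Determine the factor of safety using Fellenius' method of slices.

Ordinary method of slices: FS = Σ[c'·Δl_i + (W_i cosα_i)·tanφ'] / Σ W_i sinα_i, with Δl_i = b_i / cosα_i.
Slice 1: Δl = 1.9/cos(-12.2°) = 1.944 m; N'_1 = 33·cos(-12.2°) = 32.3; c'Δl = 1.56; W sinα = -7.0
Slice 2: Δl = 2.8/cos(-2.9°) = 2.804 m; N'_2 = 151·cos(-2.9°) = 150.8; c'Δl = 2.24; W sinα = -7.6
Slice 3: Δl = 2.8/cos8.1° = 2.828 m; N'_3 = 247·cos8.1° = 244.5; c'Δl = 2.26; W sinα = 34.8
Slice 4: Δl = 2.9/cos19.6° = 3.078 m; N'_4 = 323·cos19.6° = 304.3; c'Δl = 2.46; W sinα = 108.4
Slice 5: Δl = 1.8/cos29.8° = 2.074 m; N'_5 = 164·cos29.8° = 142.3; c'Δl = 1.66; W sinα = 81.5
Slice 6: Δl = 2.0/cos38.8° = 2.566 m; N'_6 = 130·cos38.8° = 101.3; c'Δl = 2.05; W sinα = 81.5
Slice 7: Δl = 2.0/cos49.8° = 3.099 m; N'_7 = 53·cos49.8° = 34.2; c'Δl = 2.48; W sinα = 40.5
Σc'Δl = 14.7 kN/m; ΣN' = 1009.7 kN/m; ΣW sinα = 332.0 kN/m
Resisting = 14.7 + 1009.7·tan29.4° = 14.7 + 568.9 = 583.7 kN/m
FS = 583.7 / 332.0 = 1.758

FS = 1.76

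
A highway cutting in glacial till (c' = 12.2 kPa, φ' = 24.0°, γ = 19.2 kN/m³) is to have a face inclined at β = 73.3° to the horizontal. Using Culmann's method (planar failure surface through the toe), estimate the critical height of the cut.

H_c = 6.39 m

Culmann's analysis gives the critical failure plane at α_cr = (β + φ')/2 = (73.3 + 24.0)/2 = 48.6°, and the critical height
H_c = (4c'/γ) · sinβ cosφ' / [1 − cos(β − φ')]
    = (4·12.2/19.2) · sin73.3°·cos24.0° / [1 − cos(49.3°)]
    = 2.542 · 0.9578·0.9135 / [1 − 0.6521]
    = 2.542 · 0.8750 / 0.3479
    = 6.39 m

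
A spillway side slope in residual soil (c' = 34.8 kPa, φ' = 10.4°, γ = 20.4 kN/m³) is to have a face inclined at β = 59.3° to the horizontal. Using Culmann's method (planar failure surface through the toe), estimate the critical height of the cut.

Culmann's analysis gives the critical failure plane at α_cr = (β + φ')/2 = (59.3 + 10.4)/2 = 34.9°, and the critical height
H_c = (4c'/γ) · sinβ cosφ' / [1 − cos(β − φ')]
    = (4·34.8/20.4) · sin59.3°·cos10.4° / [1 − cos(48.9°)]
    = 6.824 · 0.8599·0.9836 / [1 − 0.6574]
    = 6.824 · 0.8457 / 0.3426
    = 16.84 m

H_c = 16.84 m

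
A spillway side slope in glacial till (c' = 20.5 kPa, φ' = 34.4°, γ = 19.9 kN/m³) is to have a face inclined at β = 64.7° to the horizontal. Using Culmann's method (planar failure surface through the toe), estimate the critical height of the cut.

H_c = 22.50 m

Culmann's analysis gives the critical failure plane at α_cr = (β + φ')/2 = (64.7 + 34.4)/2 = 49.5°, and the critical height
H_c = (4c'/γ) · sinβ cosφ' / [1 − cos(β − φ')]
    = (4·20.5/19.9) · sin64.7°·cos34.4° / [1 − cos(30.3°)]
    = 4.121 · 0.9041·0.8251 / [1 − 0.8634]
    = 4.121 · 0.7460 / 0.1366
    = 22.50 m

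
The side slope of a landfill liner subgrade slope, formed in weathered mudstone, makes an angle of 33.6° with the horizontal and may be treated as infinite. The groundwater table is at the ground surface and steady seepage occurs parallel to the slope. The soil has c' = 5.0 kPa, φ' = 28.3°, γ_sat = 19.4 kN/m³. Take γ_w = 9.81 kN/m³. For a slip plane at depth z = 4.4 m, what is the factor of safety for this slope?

FS = 0.53

With seepage parallel to the slope and the water table at the surface, the effective normal stress on the slip plane uses the buoyant unit weight γ' = γ_sat − γ_w while the driving shear stress uses γ_sat:
FS = [c' + γ' z cos²β tanφ'] / [γ_sat z sinβ cosβ]
γ' = 19.4 − 9.81 = 9.59 kN/m³
Numerator = 5.0 + 9.59·4.4·cos²33.6°·tan28.3° = 5.0 + 9.59·4.4·0.6938·0.5384 = 20.762 kPa
Denominator = 19.4·4.4·sin33.6°·cos33.6° = 19.4·4.4·0.5534·0.8329 = 39.345 kPa
FS = 20.762 / 39.345 = 0.528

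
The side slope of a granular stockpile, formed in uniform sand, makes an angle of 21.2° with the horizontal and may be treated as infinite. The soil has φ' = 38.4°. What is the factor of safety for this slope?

For a dry cohesionless infinite slope the factor of safety is FS = tanφ' / tanβ.
FS = tan38.4° / tan21.2° = 0.7926 / 0.3879 = 2.043

FS = 2.04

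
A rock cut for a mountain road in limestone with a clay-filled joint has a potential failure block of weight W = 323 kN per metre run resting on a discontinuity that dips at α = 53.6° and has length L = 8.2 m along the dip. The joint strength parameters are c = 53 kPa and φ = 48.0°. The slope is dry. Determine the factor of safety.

Resolving the block weight along and normal to the plane and applying the Mohr–Coulomb strength on the joint:
N' = W cosα = 323·cos53.6° = 191.7 kN/m
Driving force T = W sinα = 323·sin53.6° = 260.0 kN/m
Resisting force R = c·L + N'·tanφ = 53·8.2 + 191.7·tan48.0° = 434.6 + 212.9 = 647.5 kN/m
FS = R / T = 647.5 / 260.0 = 2.490

FS = 2.49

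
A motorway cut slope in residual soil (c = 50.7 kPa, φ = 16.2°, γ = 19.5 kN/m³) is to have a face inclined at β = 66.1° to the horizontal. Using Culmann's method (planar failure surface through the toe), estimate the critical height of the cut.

H_c = 25.66 m

Culmann's analysis gives the critical failure plane at α_cr = (β + φ)/2 = (66.1 + 16.2)/2 = 41.1°, and the critical height
H_c = (4c/γ) · sinβ cosφ / [1 − cos(β − φ)]
    = (4·50.7/19.5) · sin66.1°·cos16.2° / [1 − cos(49.9°)]
    = 10.400 · 0.9143·0.9603 / [1 − 0.6441]
    = 10.400 · 0.8780 / 0.3559
    = 25.66 m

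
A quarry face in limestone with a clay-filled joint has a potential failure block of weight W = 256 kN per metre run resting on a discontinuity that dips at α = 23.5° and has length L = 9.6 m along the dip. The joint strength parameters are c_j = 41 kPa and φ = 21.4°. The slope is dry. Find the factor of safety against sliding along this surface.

Resolving the block weight along and normal to the plane and applying the Mohr–Coulomb strength on the joint:
N' = W cosα = 256·cos23.5° = 234.8 kN/m
Driving force T = W sinα = 256·sin23.5° = 102.1 kN/m
Resisting force R = c_j·L + N'·tanφ = 41·9.6 + 234.8·tan21.4° = 393.6 + 92.0 = 485.6 kN/m
FS = R / T = 485.6 / 102.1 = 4.757

FS = 4.76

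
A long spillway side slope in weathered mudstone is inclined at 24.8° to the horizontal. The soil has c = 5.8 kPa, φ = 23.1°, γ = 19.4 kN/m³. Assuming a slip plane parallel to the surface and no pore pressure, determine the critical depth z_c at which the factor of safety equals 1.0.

Setting FS = 1.00 in FS = [c + γz cos²β tanφ] / [γz sinβ cosβ] and solving for z:
z = c / [γ cosβ (FS·sinβ − cosβ·tanφ)]
  = 5.8 / [19.4·cos24.8°·(1.00·sin24.8° − cos24.8°·tan23.1°)]
  = 5.8 / [19.4·0.9078·(1.00·0.4195 − 0.9078·0.4265)]
  = 5.8 / 0.5680 = 10.211 m

z_c = 10.21 m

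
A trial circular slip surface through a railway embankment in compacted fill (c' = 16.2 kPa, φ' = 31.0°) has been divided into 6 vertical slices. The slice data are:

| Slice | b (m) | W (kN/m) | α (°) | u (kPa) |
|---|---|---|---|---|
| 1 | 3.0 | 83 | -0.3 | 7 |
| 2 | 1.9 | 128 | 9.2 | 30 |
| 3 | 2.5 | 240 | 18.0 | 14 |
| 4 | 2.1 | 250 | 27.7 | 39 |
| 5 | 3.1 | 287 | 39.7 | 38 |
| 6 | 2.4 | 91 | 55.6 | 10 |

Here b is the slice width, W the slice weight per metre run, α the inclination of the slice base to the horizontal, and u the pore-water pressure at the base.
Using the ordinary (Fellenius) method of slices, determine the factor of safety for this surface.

FS = 1.31

Ordinary method of slices: FS = Σ[c'·Δl_i + (W_i cosα_i − u_i·Δl_i)·tanφ'] / Σ W_i sinα_i, with Δl_i = b_i / cosα_i.
Slice 1: Δl = 3.0/cos(-0.3°) = 3.000 m; N'_1 = 83·cos(-0.3°) − 7·3.000 = 62.0; c'Δl = 48.60; W sinα = -0.4
Slice 2: Δl = 1.9/cos9.2° = 1.925 m; N'_2 = 128·cos9.2° − 30·1.925 = 68.6; c'Δl = 31.18; W sinα = 20.5
Slice 3: Δl = 2.5/cos18.0° = 2.629 m; N'_3 = 240·cos18.0° − 14·2.629 = 191.5; c'Δl = 42.58; W sinα = 74.2
Slice 4: Δl = 2.1/cos27.7° = 2.372 m; N'_4 = 250·cos27.7° − 39·2.372 = 128.8; c'Δl = 38.42; W sinα = 116.2
Slice 5: Δl = 3.1/cos39.7° = 4.029 m; N'_5 = 287·cos39.7° − 38·4.029 = 67.7; c'Δl = 65.27; W sinα = 183.3
Slice 6: Δl = 2.4/cos55.6° = 4.248 m; N'_6 = 91·cos55.6° − 10·4.248 = 8.9; c'Δl = 68.82; W sinα = 75.1
Σc'Δl = 294.9 kN/m; ΣN' = 527.6 kN/m; ΣW sinα = 468.8 kN/m
Resisting = 294.9 + 527.6·tan31.0° = 294.9 + 317.0 = 611.9 kN/m
FS = 611.9 / 468.8 = 1.305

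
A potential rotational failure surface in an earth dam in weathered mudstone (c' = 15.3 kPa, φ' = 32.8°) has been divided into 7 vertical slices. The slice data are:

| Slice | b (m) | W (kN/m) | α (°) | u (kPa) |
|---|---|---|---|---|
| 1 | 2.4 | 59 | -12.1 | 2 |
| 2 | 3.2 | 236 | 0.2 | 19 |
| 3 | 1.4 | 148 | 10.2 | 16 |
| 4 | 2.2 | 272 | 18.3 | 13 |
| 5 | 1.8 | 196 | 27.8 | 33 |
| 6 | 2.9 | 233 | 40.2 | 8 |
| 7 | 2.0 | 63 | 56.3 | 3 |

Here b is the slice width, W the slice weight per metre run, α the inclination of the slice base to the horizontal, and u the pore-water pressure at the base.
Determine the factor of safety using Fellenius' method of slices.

FS = 2.13

Ordinary method of slices: FS = Σ[c'·Δl_i + (W_i cosα_i − u_i·Δl_i)·tanφ'] / Σ W_i sinα_i, with Δl_i = b_i / cosα_i.
Slice 1: Δl = 2.4/cos(-12.1°) = 2.455 m; N'_1 = 59·cos(-12.1°) − 2·2.455 = 52.8; c'Δl = 37.55; W sinα = -12.4
Slice 2: Δl = 3.2/cos0.2° = 3.200 m; N'_2 = 236·cos0.2° − 19·3.200 = 175.2; c'Δl = 48.96; W sinα = 0.8
Slice 3: Δl = 1.4/cos10.2° = 1.422 m; N'_3 = 148·cos10.2° − 16·1.422 = 122.9; c'Δl = 21.76; W sinα = 26.2
Slice 4: Δl = 2.2/cos18.3° = 2.317 m; N'_4 = 272·cos18.3° − 13·2.317 = 228.1; c'Δl = 35.45; W sinα = 85.4
Slice 5: Δl = 1.8/cos27.8° = 2.035 m; N'_5 = 196·cos27.8° − 33·2.035 = 106.2; c'Δl = 31.13; W sinα = 91.4
Slice 6: Δl = 2.9/cos40.2° = 3.797 m; N'_6 = 233·cos40.2° − 8·3.797 = 147.6; c'Δl = 58.09; W sinα = 150.4
Slice 7: Δl = 2.0/cos56.3° = 3.605 m; N'_7 = 63·cos56.3° − 3·3.605 = 24.1; c'Δl = 55.15; W sinα = 52.4
Σc'Δl = 288.1 kN/m; ΣN' = 857.0 kN/m; ΣW sinα = 394.3 kN/m
Resisting = 288.1 + 857.0·tan32.8° = 288.1 + 552.3 = 840.4 kN/m
FS = 840.4 / 394.3 = 2.131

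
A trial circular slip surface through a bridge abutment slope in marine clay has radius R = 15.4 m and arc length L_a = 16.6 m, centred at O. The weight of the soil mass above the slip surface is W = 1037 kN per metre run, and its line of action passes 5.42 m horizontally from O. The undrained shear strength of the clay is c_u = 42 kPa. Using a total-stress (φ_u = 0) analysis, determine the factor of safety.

FS = 1.91

Taking moments about the centre O, the resisting moment is provided by the undrained shear strength acting along the arc:
M_R = c_u·L_a·R = 42·16.60·15.4 = 10736.9 kN·m/m
M_D = W·d = 1037·5.42 = 5620.5 kN·m/m
FS = M_R / M_D = 10736.9 / 5620.5 = 1.910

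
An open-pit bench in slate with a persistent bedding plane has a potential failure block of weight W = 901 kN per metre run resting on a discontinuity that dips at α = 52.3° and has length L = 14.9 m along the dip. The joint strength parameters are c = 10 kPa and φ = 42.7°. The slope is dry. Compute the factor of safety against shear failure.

Resolving the block weight along and normal to the plane and applying the Mohr–Coulomb strength on the joint:
N' = W cosα = 901·cos52.3° = 551.0 kN/m
Driving force T = W sinα = 901·sin52.3° = 712.9 kN/m
Resisting force R = c·L + N'·tanφ = 10·14.9 + 551.0·tan42.7° = 149.0 + 508.4 = 657.4 kN/m
FS = R / T = 657.4 / 712.9 = 0.922

FS = 0.92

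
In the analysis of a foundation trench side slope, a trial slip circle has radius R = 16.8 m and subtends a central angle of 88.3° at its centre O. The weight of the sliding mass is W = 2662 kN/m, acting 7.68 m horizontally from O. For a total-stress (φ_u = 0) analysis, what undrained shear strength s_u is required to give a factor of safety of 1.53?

FS = s_u·L_a·R / (W·d), so s_u = FS·W·d / (L_a·R).
Arc length L_a = R·θ = 16.8·(88.3°·π/180) = 16.8·1.5411 = 25.89 m
s_u = 1.53·2662·7.68 / (25.89·16.8) = 31279.6 / 434.97 = 71.91 kPa

s_u = 71.9 kPa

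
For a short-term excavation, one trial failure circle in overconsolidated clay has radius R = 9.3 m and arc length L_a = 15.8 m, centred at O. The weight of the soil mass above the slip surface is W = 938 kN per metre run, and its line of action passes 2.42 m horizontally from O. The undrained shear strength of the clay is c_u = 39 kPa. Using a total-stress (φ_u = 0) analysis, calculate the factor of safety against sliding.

FS = 2.52

Taking moments about the centre O, the resisting moment is provided by the undrained shear strength acting along the arc:
M_R = c_u·L_a·R = 39·15.80·9.3 = 5730.7 kN·m/m
M_D = W·d = 938·2.42 = 2270.0 kN·m/m
FS = M_R / M_D = 5730.7 / 2270.0 = 2.525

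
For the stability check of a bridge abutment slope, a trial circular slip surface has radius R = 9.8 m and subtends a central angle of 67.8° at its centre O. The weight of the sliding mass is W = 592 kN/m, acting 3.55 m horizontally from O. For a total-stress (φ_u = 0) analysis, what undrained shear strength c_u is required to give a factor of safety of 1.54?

c_u = 28.5 kPa

FS = c_u·L_a·R / (W·d), so c_u = FS·W·d / (L_a·R).
Arc length L_a = R·θ = 9.8·(67.8°·π/180) = 9.8·1.1833 = 11.60 m
c_u = 1.54·592·3.55 / (11.60·9.8) = 3236.5 / 113.65 = 28.48 kPa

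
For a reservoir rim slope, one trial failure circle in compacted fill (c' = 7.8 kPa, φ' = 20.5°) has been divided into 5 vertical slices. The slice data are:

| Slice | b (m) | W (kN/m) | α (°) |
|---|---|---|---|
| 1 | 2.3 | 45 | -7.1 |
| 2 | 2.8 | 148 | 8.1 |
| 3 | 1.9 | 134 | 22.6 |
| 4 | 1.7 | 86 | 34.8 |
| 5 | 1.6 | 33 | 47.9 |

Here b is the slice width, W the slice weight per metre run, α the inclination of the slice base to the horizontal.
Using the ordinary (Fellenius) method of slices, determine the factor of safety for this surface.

Ordinary method of slices: FS = Σ[c'·Δl_i + (W_i cosα_i)·tanφ'] / Σ W_i sinα_i, with Δl_i = b_i / cosα_i.
Slice 1: Δl = 2.3/cos(-7.1°) = 2.318 m; N'_1 = 45·cos(-7.1°) = 44.7; c'Δl = 18.08; W sinα = -5.6
Slice 2: Δl = 2.8/cos8.1° = 2.828 m; N'_2 = 148·cos8.1° = 146.5; c'Δl = 22.06; W sinα = 20.9
Slice 3: Δl = 1.9/cos22.6° = 2.058 m; N'_3 = 134·cos22.6° = 123.7; c'Δl = 16.05; W sinα = 51.5
Slice 4: Δl = 1.7/cos34.8° = 2.070 m; N'_4 = 86·cos34.8° = 70.6; c'Δl = 16.15; W sinα = 49.1
Slice 5: Δl = 1.6/cos47.9° = 2.387 m; N'_5 = 33·cos47.9° = 22.1; c'Δl = 18.62; W sinα = 24.5
Σc'Δl = 91.0 kN/m; ΣN' = 407.6 kN/m; ΣW sinα = 140.4 kN/m
Resisting = 91.0 + 407.6·tan20.5° = 91.0 + 152.4 = 243.4 kN/m
FS = 243.4 / 140.4 = 1.734

FS = 1.73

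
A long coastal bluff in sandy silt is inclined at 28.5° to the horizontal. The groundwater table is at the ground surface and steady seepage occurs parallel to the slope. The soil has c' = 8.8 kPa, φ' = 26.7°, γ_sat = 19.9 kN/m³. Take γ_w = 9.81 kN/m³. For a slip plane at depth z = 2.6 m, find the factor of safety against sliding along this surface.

With seepage parallel to the slope and the water table at the surface, the effective normal stress on the slip plane uses the buoyant unit weight γ' = γ_sat − γ_w while the driving shear stress uses γ_sat:
FS = [c' + γ' z cos²β tanφ'] / [γ_sat z sinβ cosβ]
γ' = 19.9 − 9.81 = 10.09 kN/m³
Numerator = 8.8 + 10.09·2.6·cos²28.5°·tan26.7° = 8.8 + 10.09·2.6·0.7723·0.5029 = 18.990 kPa
Denominator = 19.9·2.6·sin28.5°·cos28.5° = 19.9·2.6·0.4772·0.8788 = 21.696 kPa
FS = 18.990 / 21.696 = 0.875

FS = 0.88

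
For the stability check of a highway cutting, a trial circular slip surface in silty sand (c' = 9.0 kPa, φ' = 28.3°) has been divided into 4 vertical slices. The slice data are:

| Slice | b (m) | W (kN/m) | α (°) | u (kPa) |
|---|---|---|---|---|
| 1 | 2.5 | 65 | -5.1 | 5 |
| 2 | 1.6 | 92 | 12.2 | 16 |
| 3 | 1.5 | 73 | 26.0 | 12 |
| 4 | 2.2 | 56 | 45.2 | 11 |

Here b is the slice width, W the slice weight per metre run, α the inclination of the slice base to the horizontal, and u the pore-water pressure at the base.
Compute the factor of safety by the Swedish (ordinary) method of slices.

FS = 1.99

Ordinary method of slices: FS = Σ[c'·Δl_i + (W_i cosα_i − u_i·Δl_i)·tanφ'] / Σ W_i sinα_i, with Δl_i = b_i / cosα_i.
Slice 1: Δl = 2.5/cos(-5.1°) = 2.510 m; N'_1 = 65·cos(-5.1°) − 5·2.510 = 52.2; c'Δl = 22.59; W sinα = -5.8
Slice 2: Δl = 1.6/cos12.2° = 1.637 m; N'_2 = 92·cos12.2° − 16·1.637 = 63.7; c'Δl = 14.73; W sinα = 19.4
Slice 3: Δl = 1.5/cos26.0° = 1.669 m; N'_3 = 73·cos26.0° − 12·1.669 = 45.6; c'Δl = 15.02; W sinα = 32.0
Slice 4: Δl = 2.2/cos45.2° = 3.122 m; N'_4 = 56·cos45.2° − 11·3.122 = 5.1; c'Δl = 28.10; W sinα = 39.7
Σc'Δl = 80.4 kN/m; ΣN' = 166.6 kN/m; ΣW sinα = 85.4 kN/m
Resisting = 80.4 + 166.6·tan28.3° = 80.4 + 89.7 = 170.2 kN/m
FS = 170.2 / 85.4 = 1.992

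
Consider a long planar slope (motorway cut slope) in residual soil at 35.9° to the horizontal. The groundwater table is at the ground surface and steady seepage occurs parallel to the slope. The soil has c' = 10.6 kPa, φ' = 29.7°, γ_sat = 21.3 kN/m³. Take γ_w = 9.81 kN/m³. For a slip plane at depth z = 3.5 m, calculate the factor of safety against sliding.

FS = 0.72

With seepage parallel to the slope and the water table at the surface, the effective normal stress on the slip plane uses the buoyant unit weight γ' = γ_sat − γ_w while the driving shear stress uses γ_sat:
FS = [c' + γ' z cos²β tanφ'] / [γ_sat z sinβ cosβ]
γ' = 21.3 − 9.81 = 11.49 kN/m³
Numerator = 10.6 + 11.49·3.5·cos²35.9°·tan29.7° = 10.6 + 11.49·3.5·0.6562·0.5704 = 25.651 kPa
Denominator = 21.3·3.5·sin35.9°·cos35.9° = 21.3·3.5·0.5864·0.8100 = 35.410 kPa
FS = 25.651 / 35.410 = 0.724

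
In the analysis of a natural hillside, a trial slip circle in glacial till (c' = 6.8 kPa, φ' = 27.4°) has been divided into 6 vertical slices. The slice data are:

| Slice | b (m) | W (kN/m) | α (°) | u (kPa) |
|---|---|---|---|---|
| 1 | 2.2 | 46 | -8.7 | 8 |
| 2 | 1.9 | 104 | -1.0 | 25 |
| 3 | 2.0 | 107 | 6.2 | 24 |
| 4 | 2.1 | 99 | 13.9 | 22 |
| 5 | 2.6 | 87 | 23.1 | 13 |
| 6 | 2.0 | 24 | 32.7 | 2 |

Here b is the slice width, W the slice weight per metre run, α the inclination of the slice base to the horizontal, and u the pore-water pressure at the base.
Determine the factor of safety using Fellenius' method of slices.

Ordinary method of slices: FS = Σ[c'·Δl_i + (W_i cosα_i − u_i·Δl_i)·tanφ'] / Σ W_i sinα_i, with Δl_i = b_i / cosα_i.
Slice 1: Δl = 2.2/cos(-8.7°) = 2.226 m; N'_1 = 46·cos(-8.7°) − 8·2.226 = 27.7; c'Δl = 15.13; W sinα = -7.0
Slice 2: Δl = 1.9/cos(-1.0°) = 1.900 m; N'_2 = 104·cos(-1.0°) − 25·1.900 = 56.5; c'Δl = 12.92; W sinα = -1.8
Slice 3: Δl = 2.0/cos6.2° = 2.012 m; N'_3 = 107·cos6.2° − 24·2.012 = 58.1; c'Δl = 13.68; W sinα = 11.6
Slice 4: Δl = 2.1/cos13.9° = 2.163 m; N'_4 = 99·cos13.9° − 22·2.163 = 48.5; c'Δl = 14.71; W sinα = 23.8
Slice 5: Δl = 2.6/cos23.1° = 2.827 m; N'_5 = 87·cos23.1° − 13·2.827 = 43.3; c'Δl = 19.22; W sinα = 34.1
Slice 6: Δl = 2.0/cos32.7° = 2.377 m; N'_6 = 24·cos32.7° − 2·2.377 = 15.4; c'Δl = 16.16; W sinα = 13.0
Σc'Δl = 91.8 kN/m; ΣN' = 249.5 kN/m; ΣW sinα = 73.7 kN/m
Resisting = 91.8 + 249.5·tan27.4° = 91.8 + 129.3 = 221.1 kN/m
FS = 221.1 / 73.7 = 3.002

FS = 3.00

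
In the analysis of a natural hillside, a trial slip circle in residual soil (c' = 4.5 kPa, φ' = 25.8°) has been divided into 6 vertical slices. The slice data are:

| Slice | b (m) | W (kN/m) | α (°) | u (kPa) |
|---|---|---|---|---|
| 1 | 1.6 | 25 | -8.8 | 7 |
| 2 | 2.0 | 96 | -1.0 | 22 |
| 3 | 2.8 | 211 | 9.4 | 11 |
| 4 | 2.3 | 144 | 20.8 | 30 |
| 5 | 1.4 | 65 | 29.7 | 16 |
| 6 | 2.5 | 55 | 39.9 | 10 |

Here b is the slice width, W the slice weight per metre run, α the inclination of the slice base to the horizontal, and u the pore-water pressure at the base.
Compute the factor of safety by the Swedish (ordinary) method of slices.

Ordinary method of slices: FS = Σ[c'·Δl_i + (W_i cosα_i − u_i·Δl_i)·tanφ'] / Σ W_i sinα_i, with Δl_i = b_i / cosα_i.
Slice 1: Δl = 1.6/cos(-8.8°) = 1.619 m; N'_1 = 25·cos(-8.8°) − 7·1.619 = 13.4; c'Δl = 7.29; W sinα = -3.8
Slice 2: Δl = 2.0/cos(-1.0°) = 2.000 m; N'_2 = 96·cos(-1.0°) − 22·2.000 = 52.0; c'Δl = 9.00; W sinα = -1.7
Slice 3: Δl = 2.8/cos9.4° = 2.838 m; N'_3 = 211·cos9.4° − 11·2.838 = 176.9; c'Δl = 12.77; W sinα = 34.5
Slice 4: Δl = 2.3/cos20.8° = 2.460 m; N'_4 = 144·cos20.8° − 30·2.460 = 60.8; c'Δl = 11.07; W sinα = 51.1
Slice 5: Δl = 1.4/cos29.7° = 1.612 m; N'_5 = 65·cos29.7° − 16·1.612 = 30.7; c'Δl = 7.25; W sinα = 32.2
Slice 6: Δl = 2.5/cos39.9° = 3.259 m; N'_6 = 55·cos39.9° − 10·3.259 = 9.6; c'Δl = 14.66; W sinα = 35.3
Σc'Δl = 62.0 kN/m; ΣN' = 343.4 kN/m; ΣW sinα = 147.6 kN/m
Resisting = 62.0 + 343.4·tan25.8° = 62.0 + 166.0 = 228.0 kN/m
FS = 228.0 / 147.6 = 1.545

FS = 1.55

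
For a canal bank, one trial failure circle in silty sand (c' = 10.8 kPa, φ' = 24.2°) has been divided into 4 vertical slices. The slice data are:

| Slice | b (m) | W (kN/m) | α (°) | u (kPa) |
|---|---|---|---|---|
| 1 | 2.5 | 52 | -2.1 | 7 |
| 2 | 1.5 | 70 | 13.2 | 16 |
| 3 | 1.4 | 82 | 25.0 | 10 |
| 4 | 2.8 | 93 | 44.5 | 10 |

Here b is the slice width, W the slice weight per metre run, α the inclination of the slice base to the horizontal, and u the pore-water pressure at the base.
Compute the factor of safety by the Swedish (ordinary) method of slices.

Ordinary method of slices: FS = Σ[c'·Δl_i + (W_i cosα_i − u_i·Δl_i)·tanφ'] / Σ W_i sinα_i, with Δl_i = b_i / cosα_i.
Slice 1: Δl = 2.5/cos(-2.1°) = 2.502 m; N'_1 = 52·cos(-2.1°) − 7·2.502 = 34.5; c'Δl = 27.02; W sinα = -1.9
Slice 2: Δl = 1.5/cos13.2° = 1.541 m; N'_2 = 70·cos13.2° − 16·1.541 = 43.5; c'Δl = 16.64; W sinα = 16.0
Slice 3: Δl = 1.4/cos25.0° = 1.545 m; N'_3 = 82·cos25.0° − 10·1.545 = 58.9; c'Δl = 16.68; W sinα = 34.7
Slice 4: Δl = 2.8/cos44.5° = 3.926 m; N'_4 = 93·cos44.5° − 10·3.926 = 27.1; c'Δl = 42.40; W sinα = 65.2
Σc'Δl = 102.7 kN/m; ΣN' = 163.9 kN/m; ΣW sinα = 113.9 kN/m
Resisting = 102.7 + 163.9·tan24.2° = 102.7 + 73.7 = 176.4 kN/m
FS = 176.4 / 113.9 = 1.548

FS = 1.55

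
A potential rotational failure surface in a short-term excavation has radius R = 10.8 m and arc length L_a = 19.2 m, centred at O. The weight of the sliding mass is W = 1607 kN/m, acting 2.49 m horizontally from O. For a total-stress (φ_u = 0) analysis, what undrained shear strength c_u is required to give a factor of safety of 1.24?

c_u = 23.9 kPa

FS = c_u·L_a·R / (W·d), so c_u = FS·W·d / (L_a·R).
c_u = 1.24·1607·2.49 / (19.20·10.8) = 4961.8 / 207.36 = 23.93 kPa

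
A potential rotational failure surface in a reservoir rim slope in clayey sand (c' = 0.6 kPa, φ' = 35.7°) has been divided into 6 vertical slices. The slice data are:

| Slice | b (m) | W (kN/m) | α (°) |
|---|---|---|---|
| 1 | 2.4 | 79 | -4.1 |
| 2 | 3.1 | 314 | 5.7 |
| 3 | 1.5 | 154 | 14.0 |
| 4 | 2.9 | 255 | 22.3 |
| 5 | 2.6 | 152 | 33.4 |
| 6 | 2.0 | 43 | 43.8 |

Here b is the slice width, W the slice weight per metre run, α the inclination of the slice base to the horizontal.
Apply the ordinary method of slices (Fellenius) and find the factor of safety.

Ordinary method of slices: FS = Σ[c'·Δl_i + (W_i cosα_i)·tanφ'] / Σ W_i sinα_i, with Δl_i = b_i / cosα_i.
Slice 1: Δl = 2.4/cos(-4.1°) = 2.406 m; N'_1 = 79·cos(-4.1°) = 78.8; c'Δl = 1.44; W sinα = -5.6
Slice 2: Δl = 3.1/cos5.7° = 3.115 m; N'_2 = 314·cos5.7° = 312.4; c'Δl = 1.87; W sinα = 31.2
Slice 3: Δl = 1.5/cos14.0° = 1.546 m; N'_3 = 154·cos14.0° = 149.4; c'Δl = 0.93; W sinα = 37.3
Slice 4: Δl = 2.9/cos22.3° = 3.134 m; N'_4 = 255·cos22.3° = 235.9; c'Δl = 1.88; W sinα = 96.8
Slice 5: Δl = 2.6/cos33.4° = 3.114 m; N'_5 = 152·cos33.4° = 126.9; c'Δl = 1.87; W sinα = 83.7
Slice 6: Δl = 2.0/cos43.8° = 2.771 m; N'_6 = 43·cos43.8° = 31.0; c'Δl = 1.66; W sinα = 29.8
Σc'Δl = 9.7 kN/m; ΣN' = 934.5 kN/m; ΣW sinα = 273.0 kN/m
Resisting = 9.7 + 934.5·tan35.7° = 9.7 + 671.5 = 681.2 kN/m
FS = 681.2 / 273.0 = 2.495

FS = 2.50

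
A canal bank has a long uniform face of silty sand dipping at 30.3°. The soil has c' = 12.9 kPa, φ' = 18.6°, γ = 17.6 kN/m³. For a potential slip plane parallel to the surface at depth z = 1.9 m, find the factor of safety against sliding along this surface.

FS = 1.46

For an infinite slope with a slip plane parallel to the surface (no pore pressure): FS = [c' + γz cos²β tanφ'] / [γz sinβ cosβ].
γz = 17.6·1.9 = 33.44 kN/m²
Numerator = 12.9 + 33.44·cos²30.3°·tan18.6° = 12.9 + 33.44·0.7455·0.3365 = 21.289 kPa
Denominator = 33.44·sin30.3°·cos30.3° = 33.44·0.5045·0.8634 = 14.567 kPa
FS = 21.289 / 14.567 = 1.461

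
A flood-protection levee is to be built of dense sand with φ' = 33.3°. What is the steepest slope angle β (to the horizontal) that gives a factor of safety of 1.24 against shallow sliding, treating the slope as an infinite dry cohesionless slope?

For an infinite dry cohesionless slope FS = tanφ'/tanβ, so tanβ = tanφ' / FS.
tanβ = tan33.3° / 1.24 = 0.6569 / 1.24 = 0.5297
β = arctan(0.5297) = 27.91°

β = 27.9°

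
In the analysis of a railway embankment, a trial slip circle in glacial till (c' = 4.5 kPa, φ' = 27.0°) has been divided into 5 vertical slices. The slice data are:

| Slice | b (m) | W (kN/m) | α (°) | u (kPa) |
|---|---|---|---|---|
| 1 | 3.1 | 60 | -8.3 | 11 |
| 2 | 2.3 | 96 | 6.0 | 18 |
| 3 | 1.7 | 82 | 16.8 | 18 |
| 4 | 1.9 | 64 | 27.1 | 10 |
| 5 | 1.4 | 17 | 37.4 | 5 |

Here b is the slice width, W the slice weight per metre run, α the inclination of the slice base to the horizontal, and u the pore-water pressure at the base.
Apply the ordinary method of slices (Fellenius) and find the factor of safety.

FS = 2.08

Ordinary method of slices: FS = Σ[c'·Δl_i + (W_i cosα_i − u_i·Δl_i)·tanφ'] / Σ W_i sinα_i, with Δl_i = b_i / cosα_i.
Slice 1: Δl = 3.1/cos(-8.3°) = 3.133 m; N'_1 = 60·cos(-8.3°) − 11·3.133 = 24.9; c'Δl = 14.10; W sinα = -8.7
Slice 2: Δl = 2.3/cos6.0° = 2.313 m; N'_2 = 96·cos6.0° − 18·2.313 = 53.8; c'Δl = 10.41; W sinα = 10.0
Slice 3: Δl = 1.7/cos16.8° = 1.776 m; N'_3 = 82·cos16.8° − 18·1.776 = 46.5; c'Δl = 7.99; W sinα = 23.7
Slice 4: Δl = 1.9/cos27.1° = 2.134 m; N'_4 = 64·cos27.1° − 10·2.134 = 35.6; c'Δl = 9.60; W sinα = 29.2
Slice 5: Δl = 1.4/cos37.4° = 1.762 m; N'_5 = 17·cos37.4° − 5·1.762 = 4.7; c'Δl = 7.93; W sinα = 10.3
Σc'Δl = 50.0 kN/m; ΣN' = 165.6 kN/m; ΣW sinα = 64.6 kN/m
Resisting = 50.0 + 165.6·tan27.0° = 50.0 + 84.4 = 134.4 kN/m
FS = 134.4 / 64.6 = 2.082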